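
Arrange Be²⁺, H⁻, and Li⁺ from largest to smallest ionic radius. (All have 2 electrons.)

H⁻, Li⁺, Be²⁺

All of these have 2 electrons, so size is governed by nuclear charge alone: the more protons, the stronger the pull on the same electron cloud, and the smaller the ion.
Nuclear charges: Be²⁺ (Z=4), Li⁺ (Z=3), H⁻ (Z=1).
Largest to smallest: H⁻ > Li⁺ > Be²⁺.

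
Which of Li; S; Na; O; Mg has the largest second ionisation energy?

Li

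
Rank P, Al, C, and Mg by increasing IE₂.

Consider each +1 ion: P⁺ still has 4 valence electrons; Al⁺ still has 2 valence electrons; C⁺ still has 3 valence electrons; Mg⁺ still has 1 valence electron.
All are still removing valence electrons, so compare the +1 ions as you would atoms: IE_2 generally rises across a period (higher Z_eff) and falls down a group (larger shell), subject to the usual subshell exceptions.
Valence configurations: P⁺ [Ne]3s²3p², Al⁺ [Ne]3s², C⁺ [He]2s²2p¹, Mg⁺ [Ne]3s¹.
The numbers (kJ/mol): P 1907, Al 1817, C 2353, Mg 1451.
So the second ionization energies run Mg < Al < P < C.

Mg, Al, P, C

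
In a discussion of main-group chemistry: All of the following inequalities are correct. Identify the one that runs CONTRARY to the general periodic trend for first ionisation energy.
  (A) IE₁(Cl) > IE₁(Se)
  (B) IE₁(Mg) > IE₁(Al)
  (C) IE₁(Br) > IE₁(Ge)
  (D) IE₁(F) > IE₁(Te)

The general trend: first ionisation energy increases across a period and decreases down a group.
(A) Cl (period 3, group 17) vs Se (period 4, group 16): the stated order agrees with the simple trend.
(B) Mg (period 3, group 2) vs Al (period 3, group 13): the stated order contradicts the simple trend.
(C) Br (period 4, group 17) vs Ge (period 4, group 14): the stated order agrees with the simple trend.
(D) F (period 2, group 17) vs Te (period 5, group 16): the stated order agrees with the simple trend.
The exception is (B): Al's single 3p electron is easier to remove than one from Mg's filled 3s².

(B)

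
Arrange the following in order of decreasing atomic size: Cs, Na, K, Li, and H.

Radius decreases left→right (rising Z_eff, same n) and increases top→bottom (higher n).
All are in group 1, so atomic radius increases down the group.
So from largest to smallest: Cs > K > Na > Li > H.

Cs > K > Na > Li > H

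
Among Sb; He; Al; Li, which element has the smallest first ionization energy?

Li

Removing the outermost electron gets harder across a period and easier down a group.
Neither a single period nor a single group — weigh both effects.
Al > Li: the two effects oppose for this pair; the across-period effect wins (578 vs 520 kJ/mol).
Sb > Al: the two effects oppose for this pair; the across-period effect wins (831 vs 578 kJ/mol).
He > Sb: both effects reinforce here, so He is clearly the higher of the two.
Approximate values (kJ/mol): He 2372, Li 520, Al 578, Sb 831.
The smallest first ionization energy among these belongs to Li.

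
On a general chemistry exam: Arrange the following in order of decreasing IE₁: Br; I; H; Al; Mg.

H > Br > I > Mg > Al

Across a period the outer electron is held more tightly (higher IE₁); down a group it sits in a higher shell, more shielded, and comes off more easily.
Neither a single period nor a single group — weigh both effects.
Mg > Al: this pair runs against the simple trend — see the exception note.
I > Mg: the two effects oppose for this pair; the across-period effect wins (1008 vs 738 kJ/mol).
Br > I: they share group 17; the group trend gives Br the larger value.
H > Br: period and group pull opposite ways; the down-group shift dominates (1312 vs 1140 kJ/mol).
Note the exception: Mg has a higher first ionization energy than Al, contrary to the simple trend — Al's single 3p electron is easier to remove than one from Mg's filled 3s².
For reference (kJ/mol): H 1312, Mg 738, Al 578, Br 1140, I 1008.
So from highest to lowest: H > Br > I > Mg > Al.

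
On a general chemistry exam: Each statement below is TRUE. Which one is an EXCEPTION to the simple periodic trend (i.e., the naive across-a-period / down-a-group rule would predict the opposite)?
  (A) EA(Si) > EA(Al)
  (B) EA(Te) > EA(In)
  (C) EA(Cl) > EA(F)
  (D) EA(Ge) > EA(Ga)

The general trend: electron affinity increases across a period and decreases down a group.
(A) Si (period 3, group 14) vs Al (period 3, group 13): the stated order agrees with the simple trend.
(B) Te (period 5, group 16) vs In (period 5, group 13): the stated order agrees with the simple trend.
(C) Cl (period 3, group 17) vs F (period 2, group 17): the stated order contradicts the simple trend.
(D) Ge (period 4, group 14) vs Ga (period 4, group 13): the stated order agrees with the simple trend.
The exception is (C): F's small 2p subshell makes the incoming electron feel strong e⁻–e⁻ repulsion, so Cl actually releases more energy on gaining an electron.

(C)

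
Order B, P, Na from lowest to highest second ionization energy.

Consider each +1 ion: B⁺ still has 2 valence electrons; P⁺ still has 4 valence electrons; Na⁺ is the bare [Ne] core.
Pulling an electron out of a noble-gas core costs far more than removing a remaining valence electron, so Na sits at the high end of IE_2.
Valence configurations: B⁺ [He]2s², P⁺ [Ne]3s²3p².
The numbers (kJ/mol): B 2427, P 1907, Na 4562.
So the second ionization energies run P < B < Na.

P < B < Na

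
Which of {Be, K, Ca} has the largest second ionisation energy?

K

IE_2 is the cost of taking one more electron from the +1 cation: Be⁺ still has 1 valence electron; K⁺ is the bare [Ar] core; Ca⁺ still has 1 valence electron.
Pulling an electron out of a noble-gas core costs far more than removing a remaining valence electron, so K sits at the high end of IE_2.
Valence configurations: Be⁺ [He]2s¹, Ca⁺ [Ar]4s¹.
Approximate IE_2 values (kJ/mol): Be 1757, K 3052, Ca 1145.
So the second ionization energies run Ca < Be < K.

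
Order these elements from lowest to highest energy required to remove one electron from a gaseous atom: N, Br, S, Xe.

N is in period 2, group 15; S is in period 3, group 16; Br is in period 4, group 17; Xe is in period 5, group 18.
IE₁ increases left→right with effective nuclear charge and decreases top→bottom as the valence shell moves farther out.
A diagonal step moves right (one effect) and down (the opposite effect) at once.
Br > S: period and group pull opposite ways; the across-period shift dominates (1140 vs 1000 kJ/mol).
Xe > Br: the two effects oppose for this pair; the across-period effect wins (1170 vs 1140 kJ/mol).
N > Xe: the two effects oppose for this pair; the down-group effect wins (1402 vs 1170 kJ/mol).
Tabulated first ionization energy (kJ/mol): N 1402, S 1000, Br 1140, Xe 1170.
So from lowest to highest: S < Br < Xe < N.

S, Br, Xe, N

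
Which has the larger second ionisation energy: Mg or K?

K

IE_2 is the cost of taking one more electron from the +1 cation: Mg⁺ still has 1 valence electron; K⁺ is the bare [Ar] core.
Pulling an electron out of a noble-gas core costs far more than removing a remaining valence electron, so K sits at the high end of IE_2.
Tabulated IE_2 (kJ/mol): Mg 1451, K 3052.
Hence IE_2: Mg < K.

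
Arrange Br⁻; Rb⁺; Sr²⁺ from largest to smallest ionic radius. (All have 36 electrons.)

All of these have 36 electrons, so size is governed by nuclear charge alone: the more protons, the stronger the pull on the same electron cloud, and the smaller the ion.
Nuclear charges: Sr²⁺ (Z=38), Rb⁺ (Z=37), Br⁻ (Z=35).
Largest to smallest: Br⁻ > Rb⁺ > Sr²⁺.

Br⁻ > Rb⁺ > Sr²⁺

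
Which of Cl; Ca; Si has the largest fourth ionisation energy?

IE_4 is the cost of taking one more electron from the +3 cation: Cl³⁺ still has 4 valence electrons; Ca³⁺ is already 1 electron into the core; Si³⁺ still has 1 valence electron.
Pulling an electron out of a noble-gas core costs far more than removing a remaining valence electron, so Ca sits at the high end of IE_4.
Valence configurations: Cl³⁺ [Ne]3s²3p², Si³⁺ [Ne]3s¹.
Approximate IE_4 values (kJ/mol): Cl 5159, Ca 6491, Si 4356.
Hence IE_4: Si < Cl < Ca.

Ca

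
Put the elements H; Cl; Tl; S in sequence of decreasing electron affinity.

H is in period 1, group 1; S is in period 3, group 16; Cl is in period 3, group 17; Tl is in period 6, group 13.
Adding an electron releases more energy for atoms nearer the top right (short of the noble gases).
These span different periods and groups, so the two trends combine.
H > Tl: period and group pull opposite ways; the down-group shift dominates (73 vs 19 kJ/mol).
S > H: period and group pull opposite ways; the across-period shift dominates (200 vs 73 kJ/mol).
Cl > S: both are in period 3; the period trend gives Cl the larger value.
For reference (kJ/mol): H 73, S 200, Cl 349, Tl 19.
So from highest to lowest: Cl > S > H > Tl.

Cl > S > H > Tl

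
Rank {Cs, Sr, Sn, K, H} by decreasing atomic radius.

Cs > K > Sr > Sn > H

H is in period 1, group 1; K is in period 4, group 1; Sr is in period 5, group 2; Sn is in period 5, group 14; Cs is in period 6, group 1.
Moving right in a period, electrons are added to the same shell under a stronger nuclear pull, so atoms get smaller; moving down, a new shell is opened and atoms get larger.
Neither a single period nor a single group — weigh both effects.
Sn > H: period and group pull opposite ways; the down-group shift dominates (140 vs 32 pm).
Sr > Sn: both are in period 5; the period trend gives Sr the larger value.
K > Sr: period and group pull opposite ways; the across-period shift dominates (196 vs 185 pm).
Cs > K: they share group 1; the group trend gives Cs the larger value.
For reference (pm): H 32, K 196, Sr 185, Sn 140, Cs 232.
So from largest to smallest: Cs > K > Sr > Sn > H.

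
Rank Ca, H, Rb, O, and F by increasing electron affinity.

Ca < Rb < H < O < F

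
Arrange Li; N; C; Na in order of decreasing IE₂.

Li > Na > N > C

Consider each +1 ion: Li⁺ is the bare [He] core; N⁺ still has 4 valence electrons; C⁺ still has 3 valence electrons; Na⁺ is the bare [Ne] core.
Core electrons are held far more tightly than valence electrons, so Na and Li top the IE_2 order.
Valence configurations: N⁺ [He]2s²2p², C⁺ [He]2s²2p¹.
Approximate IE_2 values (kJ/mol): Li 7298, N 2856, C 2353, Na 4562.
Hence IE_2: C < N < Na < Li.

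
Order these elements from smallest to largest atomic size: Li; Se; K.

Se, Li, K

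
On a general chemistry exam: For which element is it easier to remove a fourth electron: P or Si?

Si

After 3 electrons have been removed, what remains? P³⁺ still has 2 valence electrons; Si³⁺ still has 1 valence electron.
All are still removing valence electrons, so compare the +3 ions as you would atoms: IE_4 generally rises across a period (higher Z_eff) and falls down a group (larger shell), subject to the usual subshell exceptions.
Valence configurations: P³⁺ [Ne]3s², Si³⁺ [Ne]3s¹.
Approximate IE_4 values (kJ/mol): P 4964, Si 4356.
Hence IE_4: Si < P.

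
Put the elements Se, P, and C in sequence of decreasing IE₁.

C is in period 2, group 14; P is in period 3, group 15; Se is in period 4, group 16.
Removing the outermost electron gets harder across a period and easier down a group.
A diagonal step moves right (one effect) and down (the opposite effect) at once.
P > Se: the two effects oppose for this pair; the down-group effect wins (1012 vs 941 kJ/mol).
C > P: period and group pull opposite ways; the down-group shift dominates (1086 vs 1012 kJ/mol).
Approximate values (kJ/mol): C 1086, P 1012, Se 941.
So from highest to lowest: C > P > Se.

C > P > Se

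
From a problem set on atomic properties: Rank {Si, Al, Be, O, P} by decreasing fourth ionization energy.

Be > Al > O > P > Si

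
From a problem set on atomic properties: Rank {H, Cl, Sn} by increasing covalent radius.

H is in period 1, group 1; Cl is in period 3, group 17; Sn is in period 5, group 14.
Atomic radius shrinks across a period as nuclear charge pulls the same shell inward, and grows down a group as new shells are added.
Neither a single period nor a single group — weigh both effects.
Cl > H: period and group pull opposite ways; the down-group shift dominates (99 vs 32 pm).
Sn > Cl: relative to Cl, both the across-period and down-group shifts push Sn's atomic radius up.
Approximate values (pm): H 32, Cl 99, Sn 140.
So from smallest to largest: H < Cl < Sn.

H < Cl < Sn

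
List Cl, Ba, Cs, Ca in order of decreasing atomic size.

Moving right in a period, electrons are added to the same shell under a stronger nuclear pull, so atoms get smaller; moving down, a new shell is opened and atoms get larger.
Neither a single period nor a single group — weigh both effects.
Ca > Cl: both effects reinforce here, so Ca is clearly the larger of the two.
Ba > Ca: Ba sits below Ca in group 2, so the down-group effect alone puts Ba larger.
Cs > Ba: both are in period 6; the period trend gives Cs the larger value.
Tabulated atomic radius (pm): Cl 99, Ca 171, Cs 232, Ba 196.
So from largest to smallest: Cs > Ba > Ca > Cl.

Cs > Ba > Ca > Cl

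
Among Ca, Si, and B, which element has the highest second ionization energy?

The second ionization energy removes an electron from the +1 ion. For each element: Ca⁺ still has 1 valence electron; Si⁺ still has 3 valence electrons; B⁺ still has 2 valence electrons.
All are still removing valence electrons, so compare the +1 ions as you would atoms: IE_2 generally rises across a period (higher Z_eff) and falls down a group (larger shell), subject to the usual subshell exceptions.
Valence configurations: Ca⁺ [Ar]4s¹, Si⁺ [Ne]3s²3p¹, B⁺ [He]2s².
Tabulated IE_2 (kJ/mol): Ca 1145, Si 1577, B 2427.
Hence IE_2: Ca < Si < B.

B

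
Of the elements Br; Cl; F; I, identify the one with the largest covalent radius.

I

Radius decreases left→right (rising Z_eff, same n) and increases top→bottom (higher n).
All are in group 17, so atomic radius increases down the group.
The largest covalent radius among these belongs to I.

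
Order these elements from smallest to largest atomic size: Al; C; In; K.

C, Al, In, K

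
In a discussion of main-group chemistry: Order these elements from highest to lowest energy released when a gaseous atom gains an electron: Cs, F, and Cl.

Cl > F > Cs

F is in period 2, group 17; Cl is in period 3, group 17; Cs is in period 6, group 1.
EA tends to increase across a period and decrease down a group, though the pattern is less regular than for IE or radius.
Neither a single period nor a single group — weigh both effects.
F > Cs: both effects reinforce here, so F is clearly the higher of the two.
Cl > F: this pair runs against the simple trend — see the exception note.
Note the exception: Cl has a higher electron affinity than F, contrary to the simple trend — F's small 2p subshell makes the incoming electron feel strong e⁻–e⁻ repulsion, so Cl actually releases more energy on gaining an electron.
Approximate values (kJ/mol): F 328, Cl 349, Cs 46.
So from highest to lowest: Cl > F > Cs.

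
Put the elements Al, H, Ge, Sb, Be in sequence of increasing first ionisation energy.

IE₁ increases left→right with effective nuclear charge and decreases top→bottom as the valence shell moves farther out.
A diagonal step moves right (one effect) and down (the opposite effect) at once.
Ge > Al: the two effects oppose for this pair; the across-period effect wins (762 vs 578 kJ/mol).
Sb > Ge: period and group pull opposite ways; the across-period shift dominates (831 vs 762 kJ/mol).
Be > Sb: the two effects oppose for this pair; the down-group effect wins (900 vs 831 kJ/mol).
H > Be: the two effects oppose for this pair; the down-group effect wins (1312 vs 900 kJ/mol).
Approximate values (kJ/mol): H 1312, Be 900, Al 578, Ge 762, Sb 831.
So from lowest to highest: Al < Ge < Sb < Be < H.

Al < Ge < Sb < Be < H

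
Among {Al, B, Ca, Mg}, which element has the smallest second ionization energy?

After 1 electron has been removed, what remains? Al⁺ still has 2 valence electrons; B⁺ still has 2 valence electrons; Ca⁺ still has 1 valence electron; Mg⁺ still has 1 valence electron.
All are still removing valence electrons, so compare the +1 ions as you would atoms: IE_2 generally rises across a period (higher Z_eff) and falls down a group (larger shell), subject to the usual subshell exceptions.
Valence configurations: Al⁺ [Ne]3s², B⁺ [He]2s², Ca⁺ [Ar]4s¹, Mg⁺ [Ne]3s¹.
The numbers (kJ/mol): Al 1817, B 2427, Ca 1145, Mg 1451.
Hence IE_2: Ca < Mg < Al < B.

Ca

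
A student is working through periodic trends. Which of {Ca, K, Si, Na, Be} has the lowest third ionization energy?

Consider each +2 ion: Ca²⁺ is the bare [Ar] core; K²⁺ is already 1 electron into the core; Si²⁺ still has 2 valence electrons; Na²⁺ is already 1 electron into the core; Be²⁺ is the bare [He] core.
Breaking into a closed-shell core is much more expensive than removing a leftover valence electron — K, Ca, Na and Be have the largest IE_3 here.
Tabulated IE_3 (kJ/mol): Ca 4912, K 4420, Si 3232, Na 6910, Be 14849.
Putting it together, IE_3: Si < K < Ca < Na < Be.

Si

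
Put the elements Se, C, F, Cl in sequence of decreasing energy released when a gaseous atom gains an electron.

C is in period 2, group 14; F is in period 2, group 17; Cl is in period 3, group 17; Se is in period 4, group 16.
Electron affinity generally becomes more exothermic across a period toward the halogens and less exothermic down a group.
These span different periods and groups, so the two trends combine.
Se > C: the two effects oppose for this pair; the across-period effect wins (195 vs 122 kJ/mol).
F > Se: relative to Se, both the across-period and down-group shifts push F's electron affinity up.
Cl > F: this pair runs against the simple trend — see the exception note.
Note the exception: Cl has a higher electron affinity than F, contrary to the simple trend — F's small 2p subshell makes the incoming electron feel strong e⁻–e⁻ repulsion, so Cl actually releases more energy on gaining an electron.
Tabulated electron affinity (kJ/mol): C 122, F 328, Cl 349, Se 195.
So from highest to lowest: Cl > F > Se > C.

Cl > F > Se > C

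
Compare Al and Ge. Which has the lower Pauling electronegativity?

Al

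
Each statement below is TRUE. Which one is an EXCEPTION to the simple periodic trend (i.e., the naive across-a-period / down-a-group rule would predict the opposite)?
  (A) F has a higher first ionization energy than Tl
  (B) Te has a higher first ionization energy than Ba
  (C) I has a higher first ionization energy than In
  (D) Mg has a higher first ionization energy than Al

The general trend: first ionization energy increases across a period and decreases down a group.
(A) F (period 2, group 17) vs Tl (period 6, group 13): the stated order agrees with the simple trend.
(B) Te (period 5, group 16) vs Ba (period 6, group 2): the stated order agrees with the simple trend.
(C) I (period 5, group 17) vs In (period 5, group 13): the stated order agrees with the simple trend.
(D) Mg (period 3, group 2) vs Al (period 3, group 13): the stated order contradicts the simple trend.
The exception is (D): Al's single 3p electron is easier to remove than one from Mg's filled 3s².

(D)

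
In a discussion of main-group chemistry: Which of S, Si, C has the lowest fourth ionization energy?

IE_4 is the cost of taking one more electron from the +3 cation: S³⁺ still has 3 valence electrons; Si³⁺ still has 1 valence electron; C³⁺ still has 1 valence electron.
All are still removing valence electrons, so compare the +3 ions as you would atoms: IE_4 generally rises across a period (higher Z_eff) and falls down a group (larger shell), subject to the usual subshell exceptions.
Valence configurations: S³⁺ [Ne]3s²3p¹, Si³⁺ [Ne]3s¹, C³⁺ [He]2s¹.
Approximate IE_4 values (kJ/mol): S 4556, Si 4356, C 6223.
Overall IE_4 order: Si < S < C.

Si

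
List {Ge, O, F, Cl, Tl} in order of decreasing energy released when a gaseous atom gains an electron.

O is in period 2, group 16; F is in period 2, group 17; Cl is in period 3, group 17; Ge is in period 4, group 14; Tl is in period 6, group 13.
EA tends to increase across a period and decrease down a group, though the pattern is less regular than for IE or radius.
Here both period and group differ, so the two effects have to be weighed against each other.
Ge > Tl: relative to Tl, both the across-period and down-group shifts push Ge's electron affinity up.
O > Ge: both effects reinforce here, so O is clearly the higher of the two.
F > O: F lies to the right of O in period 2, so the across-period effect alone puts F higher.
Cl > F: this pair runs against the simple trend — see the exception note.
Note the exception: Cl has a higher electron affinity than F, contrary to the simple trend — F's small 2p subshell makes the incoming electron feel strong e⁻–e⁻ repulsion, so Cl actually releases more energy on gaining an electron.
Tabulated electron affinity (kJ/mol): O 141, F 328, Cl 349, Ge 119, Tl 19.
So from highest to lowest: Cl > F > O > Ge > Tl.

Cl > F > O > Ge > Tl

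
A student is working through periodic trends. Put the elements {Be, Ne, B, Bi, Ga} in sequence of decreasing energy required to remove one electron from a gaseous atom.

Ne > Be > B > Bi > Ga

Across a period the outer electron is held more tightly (higher IE₁); down a group it sits in a higher shell, more shielded, and comes off more easily.
These span different periods and groups, so the two trends combine.
Bi > Ga: the two effects oppose for this pair; the across-period effect wins (703 vs 579 kJ/mol).
B > Bi: the two effects oppose for this pair; the down-group effect wins (801 vs 703 kJ/mol).
Be > B: this pair runs against the simple trend — see the exception note.
Ne > Be: both are in period 2; the period trend gives Ne the larger value.
Note the exception: Be has a higher first ionization energy than B, contrary to the simple trend — removing B's lone 2p electron is easier than breaking Be's filled 2s².
Tabulated first ionization energy (kJ/mol): Be 900, B 801, Ne 2081, Ga 579, Bi 703.
So from highest to lowest: Ne > Be > B > Bi > Ga.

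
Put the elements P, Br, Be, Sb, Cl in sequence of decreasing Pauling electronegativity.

Be is in period 2, group 2; P is in period 3, group 15; Cl is in period 3, group 17; Br is in period 4, group 17; Sb is in period 5, group 15.
EN rises left→right (higher Z_eff, smaller atoms) and falls top→bottom (larger, more shielded atoms).
Neither a single period nor a single group — weigh both effects.
Sb > Be: period and group pull opposite ways; the across-period shift dominates (2.05 vs 1.57).
P > Sb: they share group 15; the group trend gives P the larger value.
Br > P: period and group pull opposite ways; the across-period shift dominates (2.96 vs 2.19).
Cl > Br: Cl sits above Br in group 17, so the down-group effect alone puts Cl higher.
Tabulated electronegativity (Pauling): Be 1.57, P 2.19, Cl 3.16, Br 2.96, Sb 2.05.
So from highest to lowest: Cl > Br > P > Sb > Be.

Cl, Br, P, Sb, Be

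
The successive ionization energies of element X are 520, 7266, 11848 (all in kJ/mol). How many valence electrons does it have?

1

Look for the largest jump between consecutive ionization energies: IE2/IE1 ≈ 14.0, far larger than any earlier ratio.
That jump marks the point where a core electron is being removed. So the atom has 1 valence electron.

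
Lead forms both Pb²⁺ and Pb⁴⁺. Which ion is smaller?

Pb⁴⁺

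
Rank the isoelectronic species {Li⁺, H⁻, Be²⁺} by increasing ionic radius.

Be²⁺, Li⁺, H⁻

All of these have 2 electrons, so size is governed by nuclear charge alone: the more protons, the stronger the pull on the same electron cloud, and the smaller the ion.
Nuclear charges: Be²⁺ (Z=4), Li⁺ (Z=3), H⁻ (Z=1).
Smallest to largest: Be²⁺ < Li⁺ < H⁻.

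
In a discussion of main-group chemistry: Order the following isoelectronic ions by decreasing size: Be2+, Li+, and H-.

All of these have 2 electrons, so size is governed by nuclear charge alone: the more protons, the stronger the pull on the same electron cloud, and the smaller the ion.
Nuclear charges: Be2+ (Z=4), Li+ (Z=3), H- (Z=1).
Largest to smallest: H- > Li+ > Be2+.

H- > Li+ > Be2+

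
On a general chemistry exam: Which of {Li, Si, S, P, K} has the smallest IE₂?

Consider each +1 ion: Li⁺ is the bare [He] core; Si⁺ still has 3 valence electrons; S⁺ still has 5 valence electrons; P⁺ still has 4 valence electrons; K⁺ is the bare [Ar] core.
Core electrons are held far more tightly than valence electrons, so K and Li top the IE_2 order.
Valence configurations: Si⁺ [Ne]3s²3p¹, S⁺ [Ne]3s²3p³, P⁺ [Ne]3s²3p².
Approximate IE_2 values (kJ/mol): Li 7298, Si 1577, S 2252, P 1907, K 3052.
Putting it together, IE_2: Si < P < S < K < Li.

Si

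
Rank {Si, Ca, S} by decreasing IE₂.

S, Si, Ca

The second ionization energy removes an electron from the +1 ion. For each element: Si⁺ still has 3 valence electrons; Ca⁺ still has 1 valence electron; S⁺ still has 5 valence electrons.
All are still removing valence electrons, so compare the +1 ions as you would atoms: IE_2 generally rises across a period (higher Z_eff) and falls down a group (larger shell), subject to the usual subshell exceptions.
Valence configurations: Si⁺ [Ne]3s²3p¹, Ca⁺ [Ar]4s¹, S⁺ [Ne]3s²3p³.
Tabulated IE_2 (kJ/mol): Si 1577, Ca 1145, S 2252.
Putting it together, IE_2: Ca < Si < S.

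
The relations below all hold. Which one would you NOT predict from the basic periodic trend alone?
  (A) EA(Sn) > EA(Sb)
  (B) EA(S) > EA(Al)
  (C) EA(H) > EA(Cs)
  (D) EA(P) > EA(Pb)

(A)

The general trend: electron affinity increases across a period and decreases down a group.
(A) Sn (period 5, group 14) vs Sb (period 5, group 15): the stated order contradicts the simple trend.
(B) S (period 3, group 16) vs Al (period 3, group 13): the stated order agrees with the simple trend.
(C) H (period 1, group 1) vs Cs (period 6, group 1): the stated order agrees with the simple trend.
(D) P (period 3, group 15) vs Pb (period 6, group 14): the stated order agrees with the simple trend.
The exception is (A): adding an electron to Sb's half-filled 5p³ is unfavourable, so Sn has the more exothermic EA.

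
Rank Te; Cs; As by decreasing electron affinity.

Te > As > Cs

As is in period 4, group 15; Te is in period 5, group 16; Cs is in period 6, group 1.
EA tends to increase across a period and decrease down a group, though the pattern is less regular than for IE or radius.
Here both period and group differ, so the two effects have to be weighed against each other.
As > Cs: relative to Cs, both the across-period and down-group shifts push As's electron affinity up.
Te > As: period and group pull opposite ways; the across-period shift dominates (190 vs 78 kJ/mol).
For reference (kJ/mol): As 78, Te 190, Cs 46.
So from highest to lowest: Te > As > Cs.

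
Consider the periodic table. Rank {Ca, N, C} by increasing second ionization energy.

The second ionization energy removes an electron from the +1 ion. For each element: Ca⁺ still has 1 valence electron; N⁺ still has 4 valence electrons; C⁺ still has 3 valence electrons.
All are still removing valence electrons, so compare the +1 ions as you would atoms: IE_2 generally rises across a period (higher Z_eff) and falls down a group (larger shell), subject to the usual subshell exceptions.
Valence configurations: Ca⁺ [Ar]4s¹, N⁺ [He]2s²2p², C⁺ [He]2s²2p¹.
The numbers (kJ/mol): Ca 1145, N 2856, C 2353.
Putting it together, IE_2: Ca < C < N.

Ca, C, N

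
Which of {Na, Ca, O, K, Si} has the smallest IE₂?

Ca

The second ionization energy removes an electron from the +1 ion. For each element: Na⁺ is the bare [Ne] core; Ca⁺ still has 1 valence electron; O⁺ still has 5 valence electrons; K⁺ is the bare [Ar] core; Si⁺ still has 3 valence electrons.
Usually core removal costs more than valence removal, but here the competition is close: a tightly held n=2 valence electron can cost more to remove than an n=3 core electron, so the actual values have to decide it.
Valence configurations: Ca⁺ [Ar]4s¹, O⁺ [He]2s²2p³, Si⁺ [Ne]3s²3p¹.
The numbers (kJ/mol): Na 4562, Ca 1145, O 3388, K 3052, Si 1577.
Hence IE_2: Ca < Si < K < O < Na.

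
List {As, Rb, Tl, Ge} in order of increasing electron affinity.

Ge is in period 4, group 14; As is in period 4, group 15; Rb is in period 5, group 1; Tl is in period 6, group 13.
EA tends to increase across a period and decrease down a group, though the pattern is less regular than for IE or radius.
These span different periods and groups, so the two trends combine.
Rb > Tl: the two effects oppose for this pair; the down-group effect wins (47 vs 19 kJ/mol).
As > Rb: relative to Rb, both the across-period and down-group shifts push As's electron affinity up.
Ge > As: this pair runs against the simple trend — see the exception note.
Note the exception: Ge has a higher electron affinity than As, contrary to the simple trend — adding an electron to As's half-filled 4p³ is unfavourable, so Ge (4p²) has the more exothermic EA.
For reference (kJ/mol): Ge 119, As 78, Rb 47, Tl 19.
So from lowest to highest: Tl < Rb < As < Ge.

Tl, Rb, As, Ge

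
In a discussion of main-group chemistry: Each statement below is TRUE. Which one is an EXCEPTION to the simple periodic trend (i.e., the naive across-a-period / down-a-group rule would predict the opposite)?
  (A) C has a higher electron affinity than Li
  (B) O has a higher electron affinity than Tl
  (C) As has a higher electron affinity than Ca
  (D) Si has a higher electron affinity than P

(D)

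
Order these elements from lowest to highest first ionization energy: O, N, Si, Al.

N is in period 2, group 15; O is in period 2, group 16; Al is in period 3, group 13; Si is in period 3, group 14.
First ionization energy rises across a period (greater Z_eff holds electrons more tightly) and falls down a group (valence electrons are farther from the nucleus).
Neither a single period nor a single group — weigh both effects.
Si > Al: both are in period 3; the period trend gives Si the larger value.
O > Si: both effects reinforce here, so O is clearly the higher of the two.
N > O: this pair runs against the simple trend — see the exception note.
Note the exception: N has a higher first ionization energy than O, contrary to the simple trend — pairing an electron in O's 2p⁴ costs repulsion energy, so O ionizes more easily than half-filled N (2p³).
Approximate values (kJ/mol): N 1402, O 1314, Al 578, Si 786.
So from lowest to highest: Al < Si < O < N.

Al < Si < O < N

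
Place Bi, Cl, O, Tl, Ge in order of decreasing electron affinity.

Cl > O > Ge > Bi > Tl

O is in period 2, group 16; Cl is in period 3, group 17; Ge is in period 4, group 14; Tl is in period 6, group 13; Bi is in period 6, group 15.
Electron affinity generally becomes more exothermic across a period toward the halogens and less exothermic down a group.
Here both period and group differ, so the two effects have to be weighed against each other.
Bi > Tl: both are in period 6; the period trend gives Bi the larger value.
Ge > Bi: period and group pull opposite ways; the down-group shift dominates (119 vs 91 kJ/mol).
O > Ge: both effects reinforce here, so O is clearly the higher of the two.
Cl > O: the two effects oppose for this pair; the across-period effect wins (349 vs 141 kJ/mol).
Tabulated electron affinity (kJ/mol): O 141, Cl 349, Ge 119, Tl 19, Bi 91.
So from highest to lowest: Cl > O > Ge > Bi > Tl.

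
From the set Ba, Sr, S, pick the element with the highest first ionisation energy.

S

S is in period 3, group 16; Sr is in period 5, group 2; Ba is in period 6, group 2.
Across a period the outer electron is held more tightly (higher IE₁); down a group it sits in a higher shell, more shielded, and comes off more easily.
These span different periods and groups, so the two trends combine.
Sr > Ba: they share group 2; the group trend gives Sr the larger value.
S > Sr: both effects reinforce here, so S is clearly the higher of the two.
Tabulated first ionization energy (kJ/mol): S 1000, Sr 550, Ba 503.
The highest first ionisation energy among these belongs to S.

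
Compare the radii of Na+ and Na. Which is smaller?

Forming Na+ removes 1 electron from Na. Fewer electrons for the same nuclear charge means less shielding and a higher Z_eff on the remaining electrons, and for main-group metals the entire outer shell is lost.
A cation is smaller than its parent atom: Na+ < Na.

Na+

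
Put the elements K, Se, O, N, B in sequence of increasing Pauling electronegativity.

K < B < Se < N < O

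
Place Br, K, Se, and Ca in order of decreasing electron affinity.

Br > Se > K > Ca

Electron affinity generally becomes more exothermic across a period toward the halogens and less exothermic down a group.
All lie in period 4; the across-period trend (electron affinity increases left to right) applies, with the exception below.
Note the exception: K has a higher electron affinity than Ca, contrary to the simple trend — adding an electron to Ca (ns²) has to open a new, higher-energy np subshell, which is unfavourable.
Tabulated electron affinity (kJ/mol): K 48, Ca 2, Se 195, Br 325.
So from highest to lowest: Br > Se > K > Ca.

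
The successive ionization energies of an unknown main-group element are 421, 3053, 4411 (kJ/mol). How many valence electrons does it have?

1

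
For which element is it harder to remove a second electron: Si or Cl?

The second ionization energy removes an electron from the +1 ion. For each element: Si⁺ still has 3 valence electrons; Cl⁺ still has 6 valence electrons.
All are still removing valence electrons, so compare the +1 ions as you would atoms: IE_2 generally rises across a period (higher Z_eff) and falls down a group (larger shell), subject to the usual subshell exceptions.
Valence configurations: Si⁺ [Ne]3s²3p¹, Cl⁺ [Ne]3s²3p⁴.
Approximate IE_2 values (kJ/mol): Si 1577, Cl 2298.
Putting it together, IE_2: Si < Cl.

Cl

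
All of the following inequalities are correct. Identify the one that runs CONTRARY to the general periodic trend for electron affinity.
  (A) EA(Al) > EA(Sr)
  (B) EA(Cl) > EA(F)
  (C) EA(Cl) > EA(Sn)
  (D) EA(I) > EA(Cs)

(B)

The general trend: electron affinity increases across a period and decreases down a group.
(A) Al (period 3, group 13) vs Sr (period 5, group 2): the stated order agrees with the simple trend.
(B) Cl (period 3, group 17) vs F (period 2, group 17): the stated order contradicts the simple trend.
(C) Cl (period 3, group 17) vs Sn (period 5, group 14): the stated order agrees with the simple trend.
(D) I (period 5, group 17) vs Cs (period 6, group 1): the stated order agrees with the simple trend.
The exception is (B): F's small 2p subshell makes the incoming electron feel strong e⁻–e⁻ repulsion, so Cl actually releases more energy on gaining an electron.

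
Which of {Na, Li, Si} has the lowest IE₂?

Consider each +1 ion: Na⁺ is the bare [Ne] core; Li⁺ is the bare [He] core; Si⁺ still has 3 valence electrons.
Breaking into a closed-shell core is much more expensive than removing a leftover valence electron — Na and Li have the largest IE_2 here.
The numbers (kJ/mol): Na 4562, Li 7298, Si 1577.
Overall IE_2 order: Si < Na < Li.

Si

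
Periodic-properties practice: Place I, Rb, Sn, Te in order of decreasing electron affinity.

I > Te > Sn > Rb

Rb is in period 5, group 1; Sn is in period 5, group 14; Te is in period 5, group 16; I is in period 5, group 17.
Atoms with high Z_eff and room in the valence shell (especially the halogens) have the most exothermic electron affinities.
All lie in period 5, so electron affinity increases left to right.
So from highest to lowest: I > Te > Sn > Rb.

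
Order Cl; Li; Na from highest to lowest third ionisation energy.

Li > Na > Cl

The third ionization energy removes an electron from the +2 ion. For each element: Cl²⁺ still has 5 valence electrons; Li²⁺ is already 1 electron into the core; Na²⁺ is already 1 electron into the core.
Pulling an electron out of a noble-gas core costs far more than removing a remaining valence electron, so Na and Li sit at the high end of IE_3.
Tabulated IE_3 (kJ/mol): Cl 3822, Li 11815, Na 6910.
Putting it together, IE_3: Cl < Na < Li.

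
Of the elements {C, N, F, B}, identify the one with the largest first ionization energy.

F

First ionization energy rises across a period (greater Z_eff holds electrons more tightly) and falls down a group (valence electrons are farther from the nucleus).
All lie in period 2, so first ionization energy increases left to right.
The largest first ionization energy among these belongs to F.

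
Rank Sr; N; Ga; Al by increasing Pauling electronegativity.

Sr < Al < Ga < N

N is in period 2, group 15; Al is in period 3, group 13; Ga is in period 4, group 13; Sr is in period 5, group 2.
Atoms toward the upper right of the periodic table pull bonding electrons most strongly.
Neither a single period nor a single group — weigh both effects.
Al > Sr: both effects reinforce here, so Al is clearly the higher of the two.
Ga > Al: this pair runs against the simple trend — see the exception note.
N > Ga: both effects reinforce here, so N is clearly the higher of the two.
Note the exception: Ga has a higher electronegativity than Al, contrary to the simple trend — poor shielding by filled d (and f) subshells raises the heavier element's effective nuclear charge more than the simple down-group trend predicts.
For reference (Pauling): N 3.04, Al 1.61, Ga 1.81, Sr 0.95.
So from lowest to highest: Sr < Al < Ga < N.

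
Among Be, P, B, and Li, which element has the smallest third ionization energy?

IE_3 is the cost of taking one more electron from the +2 cation: Be²⁺ is the bare [He] core; P²⁺ still has 3 valence electrons; B²⁺ still has 1 valence electron; Li²⁺ is already 1 electron into the core.
Core electrons are held far more tightly than valence electrons, so Li and Be top the IE_3 order.
Valence configurations: P²⁺ [Ne]3s²3p¹, B²⁺ [He]2s¹.
Tabulated IE_3 (kJ/mol): Be 14849, P 2914, B 3660, Li 11815.
Hence IE_3: P < B < Li < Be.

P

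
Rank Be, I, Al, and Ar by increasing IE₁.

Al, Be, I, Ar

Be is in period 2, group 2; Al is in period 3, group 13; Ar is in period 3, group 18; I is in period 5, group 17.
IE₁ increases left→right with effective nuclear charge and decreases top→bottom as the valence shell moves farther out.
These span different periods and groups, so the two trends combine.
Be > Al: the two effects oppose for this pair; the down-group effect wins (900 vs 578 kJ/mol).
I > Be: period and group pull opposite ways; the across-period shift dominates (1008 vs 900 kJ/mol).
Ar > I: both effects reinforce here, so Ar is clearly the higher of the two.
For reference (kJ/mol): Be 900, Al 578, Ar 1521, I 1008.
So from lowest to highest: Al < Be < I < Ar.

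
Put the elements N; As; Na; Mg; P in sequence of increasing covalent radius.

N is in period 2, group 15; Na is in period 3, group 1; Mg is in period 3, group 2; P is in period 3, group 15; As is in period 4, group 15.
Atomic radius shrinks across a period as nuclear charge pulls the same shell inward, and grows down a group as new shells are added.
Here both period and group differ, so the two effects have to be weighed against each other.
P > N: P sits below N in group 15, so the down-group effect alone puts P larger.
As > P: As sits below P in group 15, so the down-group effect alone puts As larger.
Mg > As: period and group pull opposite ways; the across-period shift dominates (139 vs 121 pm).
Na > Mg: both are in period 3; the period trend gives Na the larger value.
Tabulated atomic radius (pm): N 71, Na 155, Mg 139, P 111, As 121.
So from smallest to largest: N < P < As < Mg < Na.

N, P, As, Mg, Na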